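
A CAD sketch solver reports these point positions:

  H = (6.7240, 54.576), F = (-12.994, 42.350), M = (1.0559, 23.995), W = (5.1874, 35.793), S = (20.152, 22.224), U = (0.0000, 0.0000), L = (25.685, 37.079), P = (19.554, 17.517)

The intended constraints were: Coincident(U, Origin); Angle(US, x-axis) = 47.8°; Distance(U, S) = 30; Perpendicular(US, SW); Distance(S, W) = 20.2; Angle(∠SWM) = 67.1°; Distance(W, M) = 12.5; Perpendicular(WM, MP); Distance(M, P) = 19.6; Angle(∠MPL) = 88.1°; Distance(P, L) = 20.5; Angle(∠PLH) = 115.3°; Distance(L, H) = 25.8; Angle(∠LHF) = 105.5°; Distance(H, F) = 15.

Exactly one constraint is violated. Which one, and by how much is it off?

Distance(H, F) = 15 — off by 8.20.

U = (0.00, 0.00) ✓; US at 47.80° ✓; |US| = 30.00 ✓; ∠(US, SW) = 90.00° ✓; |SW| = 20.20 ✓; ∠SWM = 67.10° ✓; |WM| = 12.50 ✓; ∠(WM, MP) = 90.00° ✓; |MP| = 19.60 ✓; ∠MPL = 88.10° ✓; |PL| = 20.50 ✓; ∠PLH = 115.3° ✓; |LH| = 25.80 ✓; ∠LHF = 105.5° ✓; |HF| = 23.20 ✗.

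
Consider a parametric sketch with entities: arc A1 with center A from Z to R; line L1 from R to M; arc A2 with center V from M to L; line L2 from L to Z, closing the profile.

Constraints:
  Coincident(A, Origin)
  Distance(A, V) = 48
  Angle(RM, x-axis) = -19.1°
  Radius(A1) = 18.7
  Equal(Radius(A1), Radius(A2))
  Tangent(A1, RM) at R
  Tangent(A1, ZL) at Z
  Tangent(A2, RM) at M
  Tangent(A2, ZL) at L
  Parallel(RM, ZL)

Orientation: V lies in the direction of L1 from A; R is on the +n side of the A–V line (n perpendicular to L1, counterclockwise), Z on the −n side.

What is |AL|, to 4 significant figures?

51.51

Tangency of A1 to both parallel lines with radius 18.7 puts R and Z at A ± 18.7·n: R = (6.119, 17.67), Z = (-6.119, -17.67). Equal radii place M and L the same way about V: M = V + 18.7·n = (51.48, 1.964), L = V − 18.7·n = (39.24, -33.38). Then |AL| = |L − A| = 51.51.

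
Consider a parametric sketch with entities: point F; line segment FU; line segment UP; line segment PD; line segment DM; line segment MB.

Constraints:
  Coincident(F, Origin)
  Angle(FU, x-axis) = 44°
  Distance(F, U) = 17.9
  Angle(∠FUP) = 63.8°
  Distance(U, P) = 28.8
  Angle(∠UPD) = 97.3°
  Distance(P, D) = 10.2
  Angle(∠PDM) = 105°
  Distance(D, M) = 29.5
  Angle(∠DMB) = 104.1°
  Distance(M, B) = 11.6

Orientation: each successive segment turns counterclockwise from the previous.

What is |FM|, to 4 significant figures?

7.320

∠UPD = 97.3° gives PD at -117.1° from the x-axis; with |PD| = 10.2, D = (-18.87, 13.11). ∠PDM = 105.0° gives DM at -42.10° from the x-axis; with |DM| = 29.5, M = (3.021, -6.668). Then |FM| = |M − F| = 7.320.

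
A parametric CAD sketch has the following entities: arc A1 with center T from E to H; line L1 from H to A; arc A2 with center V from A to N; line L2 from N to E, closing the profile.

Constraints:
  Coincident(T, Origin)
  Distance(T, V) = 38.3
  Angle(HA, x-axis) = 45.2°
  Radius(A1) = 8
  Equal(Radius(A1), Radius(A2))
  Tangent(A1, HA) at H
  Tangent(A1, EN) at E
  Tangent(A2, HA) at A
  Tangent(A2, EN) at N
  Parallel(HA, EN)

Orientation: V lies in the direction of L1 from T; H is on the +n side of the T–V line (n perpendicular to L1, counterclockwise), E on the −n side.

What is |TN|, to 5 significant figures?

39.127

The slot axis is L1's direction at 45.2°, so u = (cos 45.2°, sin 45.2°) = (0.70463, 0.70957) and n = (−sin 45.2°, cos 45.2°) = (-0.70957, 0.70463). T is at the origin and V lies 38.3 along u from T, so V = 38.3·u = (26.987, 27.177). Tangency of A1 to both parallel lines with radius 8.0 puts H and E at T ± 8.0·n: H = (-5.6766, 5.6371), E = (5.6766, -5.6371). Equal radii place A and N the same way about V: A = V + 8.0·n = (21.311, 32.814), N = V − 8.0·n = (32.664, 21.539). Then |TN| = |N − T| = 39.127.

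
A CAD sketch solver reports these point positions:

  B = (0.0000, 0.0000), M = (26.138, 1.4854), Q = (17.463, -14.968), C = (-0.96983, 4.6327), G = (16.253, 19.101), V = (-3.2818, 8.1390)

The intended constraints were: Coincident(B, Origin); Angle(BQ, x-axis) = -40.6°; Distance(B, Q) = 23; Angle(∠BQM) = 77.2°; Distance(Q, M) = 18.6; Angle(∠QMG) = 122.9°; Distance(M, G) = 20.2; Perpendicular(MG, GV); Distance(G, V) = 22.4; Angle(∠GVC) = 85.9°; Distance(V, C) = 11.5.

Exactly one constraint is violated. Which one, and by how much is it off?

Distance(V, C) = 11.5 — off by 7.30.

B = (0.00, 0.00) ✓; BQ at -40.60° ✓; |BQ| = 23.00 ✓; ∠BQM = 77.20° ✓; |QM| = 18.60 ✓; ∠QMG = 122.9° ✓; |MG| = 20.20 ✓; ∠(MG, GV) = 90.00° ✓; |GV| = 22.40 ✓; ∠GVC = 85.90° ✓; |VC| = 4.200 ✗.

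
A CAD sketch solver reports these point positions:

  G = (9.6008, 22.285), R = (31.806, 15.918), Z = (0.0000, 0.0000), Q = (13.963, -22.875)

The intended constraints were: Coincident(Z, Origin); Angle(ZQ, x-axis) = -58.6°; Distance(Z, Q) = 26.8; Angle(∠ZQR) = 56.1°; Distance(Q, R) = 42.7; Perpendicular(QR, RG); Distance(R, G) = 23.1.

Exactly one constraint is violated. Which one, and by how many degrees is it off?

Perpendicular(QR, RG) — off by 8.70°.

Z = (0.00, 0.00) ✓; ZQ at -58.60° ✓; |ZQ| = 26.80 ✓; ∠ZQR = 56.10° ✓; |QR| = 42.70 ✓; ∠(QR, RG) = 98.70° ✗; |RG| = 23.10 ✓.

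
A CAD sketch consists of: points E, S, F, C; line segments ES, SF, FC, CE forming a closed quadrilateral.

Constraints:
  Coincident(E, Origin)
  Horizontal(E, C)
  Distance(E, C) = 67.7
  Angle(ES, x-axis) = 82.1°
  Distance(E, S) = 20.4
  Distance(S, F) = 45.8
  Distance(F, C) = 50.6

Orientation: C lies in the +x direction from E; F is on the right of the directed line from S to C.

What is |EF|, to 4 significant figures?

30.62

Checks: |SF| = 45.80 ✓; |FC| = 50.60 ✓.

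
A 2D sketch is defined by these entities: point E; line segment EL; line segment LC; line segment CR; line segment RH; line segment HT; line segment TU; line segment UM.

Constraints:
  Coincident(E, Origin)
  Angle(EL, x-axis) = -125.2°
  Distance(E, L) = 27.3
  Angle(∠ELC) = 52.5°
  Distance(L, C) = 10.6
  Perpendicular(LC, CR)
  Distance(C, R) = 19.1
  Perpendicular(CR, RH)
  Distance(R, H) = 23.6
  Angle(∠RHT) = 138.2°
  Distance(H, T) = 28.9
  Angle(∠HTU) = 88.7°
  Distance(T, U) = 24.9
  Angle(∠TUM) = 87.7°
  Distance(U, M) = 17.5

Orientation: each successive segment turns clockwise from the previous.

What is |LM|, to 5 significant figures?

7.8806

E is at the origin; EL runs at -125.2° with length 27.3, so L = (-15.737, -22.308). ∠ELC = 52.5° gives LC at 107.30° from the x-axis; with |LC| = 10.6, C = (-18.889, -12.188). The perpendicularity gives CR at right angles to LC, so CR runs at 17.300°; with |CR| = 19.1, R = (-0.65284, -6.5077). CR is perpendicular to RH, so RH runs at -72.700°; with |RH| = 23.6, H = (6.3652, -29.040). ∠RHT = 138.2° gives HT at -114.50° from the x-axis; with |HT| = 28.9, T = (-5.6194, -55.338). ∠HTU = 88.7° gives TU at 154.20° from the x-axis; with |TU| = 24.9, U = (-28.037, -44.501). ∠TUM = 87.7° gives UM at 61.900° from the x-axis; with |UM| = 17.5, M = (-19.795, -29.063). Then |LM| = |M − L| = 7.8806.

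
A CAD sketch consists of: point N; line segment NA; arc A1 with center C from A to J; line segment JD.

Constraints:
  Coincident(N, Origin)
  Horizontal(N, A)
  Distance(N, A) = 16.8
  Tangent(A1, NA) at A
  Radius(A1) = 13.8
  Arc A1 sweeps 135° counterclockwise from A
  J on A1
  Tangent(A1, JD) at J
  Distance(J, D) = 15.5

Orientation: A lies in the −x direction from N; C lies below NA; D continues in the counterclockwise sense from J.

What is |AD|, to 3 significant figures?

34.5

N is at the origin; NA is horizontal with |NA| = 16.8 and A on the −x side, so A = (-16.8, 0.00). Since A1 is tangent to NA there, CA ⟂ NA, so C = A + (0, -13.8) = (-16.8, -13.8). On A1, A sits at bearing 90° from C; a 135° counterclockwise sweep puts J at bearing 225°, so J = C + 13.8·(cos 225°, sin 225°) = (-26.6, -23.6). Tangency of A1 to JD means the radius CJ is perpendicular to JD, so JD runs along (−sin 225°, cos 225°); with |JD| = 15.5, D = (-15.6, -34.5). Then |AD| = |D − A| = 34.5.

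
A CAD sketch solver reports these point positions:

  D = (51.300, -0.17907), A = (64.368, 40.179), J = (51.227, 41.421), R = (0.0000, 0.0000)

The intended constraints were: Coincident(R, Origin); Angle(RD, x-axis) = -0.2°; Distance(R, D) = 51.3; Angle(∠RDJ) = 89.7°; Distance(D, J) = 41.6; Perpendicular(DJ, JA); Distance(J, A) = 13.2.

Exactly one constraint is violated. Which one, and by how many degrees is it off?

Perpendicular(DJ, JA) — off by 5.50°.

R = (0.00, 0.00) ✓; RD at -0.2000° ✓; |RD| = 51.30 ✓; ∠RDJ = 89.70° ✓; |DJ| = 41.60 ✓; ∠(DJ, JA) = 95.50° ✗; |JA| = 13.20 ✓.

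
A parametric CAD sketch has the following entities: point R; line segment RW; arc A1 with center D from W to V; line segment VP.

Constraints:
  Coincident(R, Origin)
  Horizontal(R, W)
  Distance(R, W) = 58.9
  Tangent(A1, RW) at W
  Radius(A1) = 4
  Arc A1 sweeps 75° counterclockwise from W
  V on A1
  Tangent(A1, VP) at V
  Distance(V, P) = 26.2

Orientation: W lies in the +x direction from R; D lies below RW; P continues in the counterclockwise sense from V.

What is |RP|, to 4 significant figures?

55.93

On A1, W sits at bearing 90° from D; a 75° counterclockwise sweep puts V at bearing 165°, so V = D + 4.0·(cos 165°, sin 165°) = (55.04, -2.965). A1 meets VP tangentially, so DV is at right angles to VP, so VP runs along (−sin 165°, cos 165°); with |VP| = 26.2, P = (48.26, -28.27). Then |RP| = |P − R| = 55.93.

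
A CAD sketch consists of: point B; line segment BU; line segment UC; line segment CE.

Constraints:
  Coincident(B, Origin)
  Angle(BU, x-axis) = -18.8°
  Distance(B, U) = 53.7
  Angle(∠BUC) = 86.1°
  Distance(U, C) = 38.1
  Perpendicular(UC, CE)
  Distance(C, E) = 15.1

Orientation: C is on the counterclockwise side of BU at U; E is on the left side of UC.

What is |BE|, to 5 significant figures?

51.643

B is at the origin; BU runs at -18.8° with length 53.7, so U = 53.7·(cos -18.8°, sin -18.8°) = (50.835, -17.306). ∠BUC = 86.1°, so UC runs at -18.8° + (180° − 86.1°) = 75.100° from the x-axis; with |UC| = 38.1, C = U + 38.1·(cos 75.100°, sin 75.100°) = (60.632, 19.513). The perpendicularity gives CE at right angles to UC; with |CE| = 15.1 on the left of UC, E = C + 15.1·(-0.96638, 0.25713) = (46.040, 23.396). Then |BE| = |E − B| = 51.643.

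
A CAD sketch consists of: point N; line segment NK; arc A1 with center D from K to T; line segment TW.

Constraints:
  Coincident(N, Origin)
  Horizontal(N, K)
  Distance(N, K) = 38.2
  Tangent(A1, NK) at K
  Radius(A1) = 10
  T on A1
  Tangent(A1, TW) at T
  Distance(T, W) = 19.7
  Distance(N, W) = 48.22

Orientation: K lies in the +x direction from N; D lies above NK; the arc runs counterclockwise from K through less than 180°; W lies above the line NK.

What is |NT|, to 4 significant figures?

49.11

Checks: ∠(DK, KN) = 90.00° ✓; |DT| = 10.00 ✓; ∠(DT, TW) = 90.00° ✓; |TW| = 19.70 ✓; |NW| = 48.22 ✓.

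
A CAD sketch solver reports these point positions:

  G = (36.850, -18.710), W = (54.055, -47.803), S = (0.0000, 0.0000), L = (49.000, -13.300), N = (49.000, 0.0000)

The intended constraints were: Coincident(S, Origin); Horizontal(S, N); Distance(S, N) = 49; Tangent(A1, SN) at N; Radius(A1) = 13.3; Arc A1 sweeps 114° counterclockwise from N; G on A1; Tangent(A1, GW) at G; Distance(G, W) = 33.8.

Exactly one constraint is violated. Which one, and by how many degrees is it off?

Tangent(A1, GW) at G — off by 6.60°.

S = (0.00, 0.00) ✓; S.y = 0.00, N.y = 0.00 ✓; |SN| = 49.00 ✓; ∠(LN, NS) = 90.00° ✓; |LN| = 13.30 ✓; bearing(L→G) − bearing(L→N) = 114.0° ✓; |LG| = 13.30 ✓; ∠(LG, GW) = 83.40° ✗; |GW| = 33.80 ✓.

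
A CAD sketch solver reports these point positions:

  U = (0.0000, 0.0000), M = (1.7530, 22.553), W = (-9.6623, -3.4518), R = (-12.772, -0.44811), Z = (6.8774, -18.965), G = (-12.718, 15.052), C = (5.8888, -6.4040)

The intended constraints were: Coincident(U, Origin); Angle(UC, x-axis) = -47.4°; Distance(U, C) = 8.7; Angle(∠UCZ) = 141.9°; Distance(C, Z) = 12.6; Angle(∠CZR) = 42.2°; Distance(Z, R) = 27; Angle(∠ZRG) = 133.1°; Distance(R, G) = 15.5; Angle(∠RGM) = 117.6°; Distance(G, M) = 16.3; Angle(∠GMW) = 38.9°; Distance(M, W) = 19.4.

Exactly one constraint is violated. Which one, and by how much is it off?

Distance(M, W) = 19.4 — off by 9.00.

U = (0.00, 0.00) ✓; UC at -47.40° ✓; |UC| = 8.700 ✓; ∠UCZ = 141.9° ✓; |CZ| = 12.60 ✓; ∠CZR = 42.20° ✓; |ZR| = 27.00 ✓; ∠ZRG = 133.1° ✓; |RG| = 15.50 ✓; ∠RGM = 117.6° ✓; |GM| = 16.30 ✓; ∠GMW = 38.90° ✓; |MW| = 28.40 ✗.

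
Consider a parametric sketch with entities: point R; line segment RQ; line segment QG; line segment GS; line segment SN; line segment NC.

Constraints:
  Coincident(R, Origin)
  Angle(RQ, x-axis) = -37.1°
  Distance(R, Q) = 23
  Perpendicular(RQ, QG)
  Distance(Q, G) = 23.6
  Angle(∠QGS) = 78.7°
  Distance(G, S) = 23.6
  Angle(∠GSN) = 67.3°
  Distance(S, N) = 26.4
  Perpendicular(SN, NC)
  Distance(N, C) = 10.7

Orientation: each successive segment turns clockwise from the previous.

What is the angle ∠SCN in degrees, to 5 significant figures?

67.937°

R is at the origin; RQ runs at -37.1° with length 23.0, so Q = (18.344, -13.874). RQ is perpendicular to QG, so QG runs at -127.10°; with |QG| = 23.6, G = (4.1087, -32.697). ∠QGS = 78.7° gives GS at 131.60° from the x-axis; with |GS| = 23.6, S = (-11.560, -15.049). ∠GSN = 67.3° gives SN at 18.900° from the x-axis; with |SN| = 26.4, N = (13.417, -6.4973). SN is perpendicular to NC, so NC runs at -71.100°; with |NC| = 10.7, C = (16.883, -16.620). Then cos ∠SCN = CS·CN / (|CS||CN|), giving 67.937°.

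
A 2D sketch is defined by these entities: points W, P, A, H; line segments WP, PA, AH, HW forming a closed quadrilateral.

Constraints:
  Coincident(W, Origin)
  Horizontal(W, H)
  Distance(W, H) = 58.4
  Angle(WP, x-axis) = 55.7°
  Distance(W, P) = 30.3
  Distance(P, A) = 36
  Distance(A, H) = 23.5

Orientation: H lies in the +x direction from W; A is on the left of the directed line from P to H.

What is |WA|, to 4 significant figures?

57.73

W is at the origin; W and H share the same y with |WH| = 58.4 and H in +x, so H = (58.4, 0). WP runs at 55.7° with |WP| = 30.3, so P = (17.07, 25.03). A is determined by |PA| = 36.0 and |AH| = 23.5 together: it lies at the intersection of circle(P, 36.0) and circle(H, 23.5). With |PH| = 48.31, the foot of the radical line on PH is 31.85 from P and the perpendicular offset is √(36.0² − 31.85²) = 16.77. Taking the left-of-PH solution: A = (53.01, 22.87).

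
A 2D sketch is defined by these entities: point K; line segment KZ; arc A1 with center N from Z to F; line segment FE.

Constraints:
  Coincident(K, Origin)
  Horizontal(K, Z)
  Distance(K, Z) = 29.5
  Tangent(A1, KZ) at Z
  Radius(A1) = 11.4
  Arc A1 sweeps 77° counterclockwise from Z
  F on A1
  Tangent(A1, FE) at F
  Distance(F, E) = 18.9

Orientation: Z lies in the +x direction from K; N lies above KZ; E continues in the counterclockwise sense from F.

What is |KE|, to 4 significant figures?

52.49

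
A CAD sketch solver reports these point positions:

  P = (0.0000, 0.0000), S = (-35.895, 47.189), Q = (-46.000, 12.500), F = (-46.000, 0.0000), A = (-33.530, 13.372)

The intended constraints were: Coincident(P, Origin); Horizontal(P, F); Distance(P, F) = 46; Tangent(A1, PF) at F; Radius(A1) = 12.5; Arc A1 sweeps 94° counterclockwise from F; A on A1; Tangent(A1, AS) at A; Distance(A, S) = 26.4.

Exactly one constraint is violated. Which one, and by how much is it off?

Distance(A, S) = 26.4 — off by 7.50.

P = (0.00, 0.00) ✓; P.y = 0.00, F.y = 0.00 ✓; |PF| = 46.00 ✓; ∠(QF, FP) = 90.00° ✓; |QF| = 12.50 ✓; bearing(Q→A) − bearing(Q→F) = 94.00° ✓; |QA| = 12.50 ✓; ∠(QA, AS) = 90.00° ✓; |AS| = 33.90 ✗.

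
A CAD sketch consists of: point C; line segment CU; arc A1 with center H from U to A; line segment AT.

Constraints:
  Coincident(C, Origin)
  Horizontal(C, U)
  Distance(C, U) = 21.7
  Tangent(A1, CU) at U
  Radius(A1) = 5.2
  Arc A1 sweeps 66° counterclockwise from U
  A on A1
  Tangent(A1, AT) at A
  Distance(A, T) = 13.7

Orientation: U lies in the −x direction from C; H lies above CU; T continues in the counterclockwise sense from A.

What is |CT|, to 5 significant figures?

19.309

C is at the origin; CU is horizontal with |CU| = 21.7 and U on the −x side, so U = (-21.700, 0.0000). Since A1 is tangent to CU there, HU ⟂ CU, so H = U + (0, 5.2) = (-21.700, 5.2000). On A1, U sits at bearing -90° from H; a 66° counterclockwise sweep puts A at bearing -24°, so A = H + 5.2·(cos -24°, sin -24°) = (-16.950, 3.0850). Tangency of A1 to AT means the radius HA is perpendicular to AT, so AT runs along (−sin -24°, cos -24°); with |AT| = 13.7, T = (-11.377, 15.601). Then |CT| = |T − C| = 19.309.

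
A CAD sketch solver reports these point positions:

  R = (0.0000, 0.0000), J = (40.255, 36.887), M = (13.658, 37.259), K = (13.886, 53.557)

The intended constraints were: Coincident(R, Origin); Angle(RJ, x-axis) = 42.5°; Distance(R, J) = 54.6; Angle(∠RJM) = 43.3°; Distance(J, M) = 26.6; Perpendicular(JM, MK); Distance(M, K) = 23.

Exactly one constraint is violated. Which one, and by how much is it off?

Distance(M, K) = 23 — off by 6.70.

R = (0.00, 0.00) ✓; RJ at 42.50° ✓; |RJ| = 54.60 ✓; ∠RJM = 43.30° ✓; |JM| = 26.60 ✓; ∠(JM, MK) = 90.00° ✓; |MK| = 16.30 ✗.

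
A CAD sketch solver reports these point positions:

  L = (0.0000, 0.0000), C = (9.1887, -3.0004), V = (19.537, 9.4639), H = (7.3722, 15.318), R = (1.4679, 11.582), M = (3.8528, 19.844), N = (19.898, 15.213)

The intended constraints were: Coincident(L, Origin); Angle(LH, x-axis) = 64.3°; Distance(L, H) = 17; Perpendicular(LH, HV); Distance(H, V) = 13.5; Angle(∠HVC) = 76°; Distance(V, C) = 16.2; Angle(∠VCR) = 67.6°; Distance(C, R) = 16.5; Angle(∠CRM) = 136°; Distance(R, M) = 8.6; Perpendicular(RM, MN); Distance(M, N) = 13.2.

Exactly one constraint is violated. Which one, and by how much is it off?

Distance(M, N) = 13.2 — off by 3.50.

L = (0.00, 0.00) ✓; LH at 64.30° ✓; |LH| = 17.00 ✓; ∠(LH, HV) = 90.00° ✓; |HV| = 13.50 ✓; ∠HVC = 76.00° ✓; |VC| = 16.20 ✓; ∠VCR = 67.60° ✓; |CR| = 16.50 ✓; ∠CRM = 136.0° ✓; |RM| = 8.599 ✓; ∠(RM, MN) = 90.00° ✓; |MN| = 16.70 ✗.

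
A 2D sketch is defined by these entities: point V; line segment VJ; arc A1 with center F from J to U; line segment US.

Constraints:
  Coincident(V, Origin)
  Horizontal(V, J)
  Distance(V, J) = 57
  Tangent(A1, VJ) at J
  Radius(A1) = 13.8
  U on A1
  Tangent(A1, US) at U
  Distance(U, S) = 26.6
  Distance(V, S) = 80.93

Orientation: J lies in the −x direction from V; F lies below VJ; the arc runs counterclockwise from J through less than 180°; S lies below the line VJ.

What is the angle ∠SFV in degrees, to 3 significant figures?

129°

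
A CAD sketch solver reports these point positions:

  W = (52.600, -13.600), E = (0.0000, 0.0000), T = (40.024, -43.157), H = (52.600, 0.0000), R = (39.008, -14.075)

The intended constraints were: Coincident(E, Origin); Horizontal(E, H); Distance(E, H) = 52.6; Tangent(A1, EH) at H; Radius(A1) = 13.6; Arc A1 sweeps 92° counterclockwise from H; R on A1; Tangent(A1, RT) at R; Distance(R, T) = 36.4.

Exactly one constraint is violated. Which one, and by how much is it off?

Distance(R, T) = 36.4 — off by 7.30.

E = (0.00, 0.00) ✓; E.y = 0.00, H.y = 0.00 ✓; |EH| = 52.60 ✓; ∠(WH, HE) = 90.00° ✓; |WH| = 13.60 ✓; bearing(W→R) − bearing(W→H) = 92.00° ✓; |WR| = 13.60 ✓; ∠(WR, RT) = 90.00° ✓; |RT| = 29.10 ✗.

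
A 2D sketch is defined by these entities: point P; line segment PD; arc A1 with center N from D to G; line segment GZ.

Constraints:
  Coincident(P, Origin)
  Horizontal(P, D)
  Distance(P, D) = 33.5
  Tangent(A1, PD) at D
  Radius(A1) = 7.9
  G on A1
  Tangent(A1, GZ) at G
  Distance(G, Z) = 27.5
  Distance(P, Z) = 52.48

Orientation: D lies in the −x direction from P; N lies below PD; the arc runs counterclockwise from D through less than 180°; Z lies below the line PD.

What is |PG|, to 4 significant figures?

42.28

P is at the origin; PD is horizontal with |PD| = 33.5 and D on the −x side, so D = (-33.50, 0.000). Since A1 is tangent to PD there, ND ⟂ PD, so N = D + (0, -7.9) = (-33.50, -7.900). Since NG ⟂ GZ (tangency), |NZ| = √(7.9² + 27.5²) = 28.61 regardless of where G sits on A1. So Z lies on both circle(P, 52.48) and circle(N, 28.61); the below-PD intersection is Z = (-38.04, -36.15). G is the foot of the tangent from Z: G = (-41.34, -8.847).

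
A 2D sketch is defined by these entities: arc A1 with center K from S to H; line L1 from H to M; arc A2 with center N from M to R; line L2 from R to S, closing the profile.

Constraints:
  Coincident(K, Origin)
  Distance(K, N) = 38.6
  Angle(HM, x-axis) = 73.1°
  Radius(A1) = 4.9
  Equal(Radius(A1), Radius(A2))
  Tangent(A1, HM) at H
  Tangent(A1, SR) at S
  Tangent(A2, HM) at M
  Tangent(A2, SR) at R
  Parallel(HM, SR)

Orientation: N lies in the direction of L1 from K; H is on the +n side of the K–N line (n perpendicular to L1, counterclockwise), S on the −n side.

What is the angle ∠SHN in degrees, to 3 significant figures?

82.8°

The slot axis is L1's direction at 73.1°, so u = (cos 73.1°, sin 73.1°) = (0.291, 0.957) and n = (−sin 73.1°, cos 73.1°) = (-0.957, 0.291). K is at the origin and N lies 38.6 along u from K, so N = 38.6·u = (11.2, 36.9). Tangency of A1 to both parallel lines with radius 4.9 puts H and S at K ± 4.9·n: H = (-4.69, 1.42), S = (4.69, -1.42). Then cos ∠SHN = HS·HN / (|HS||HN|), giving 82.8°.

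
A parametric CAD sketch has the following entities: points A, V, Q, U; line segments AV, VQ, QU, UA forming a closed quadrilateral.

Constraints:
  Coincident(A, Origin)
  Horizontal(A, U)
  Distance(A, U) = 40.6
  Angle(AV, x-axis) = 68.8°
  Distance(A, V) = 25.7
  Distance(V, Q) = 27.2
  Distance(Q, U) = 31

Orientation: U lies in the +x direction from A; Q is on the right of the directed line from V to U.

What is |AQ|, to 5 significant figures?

10.291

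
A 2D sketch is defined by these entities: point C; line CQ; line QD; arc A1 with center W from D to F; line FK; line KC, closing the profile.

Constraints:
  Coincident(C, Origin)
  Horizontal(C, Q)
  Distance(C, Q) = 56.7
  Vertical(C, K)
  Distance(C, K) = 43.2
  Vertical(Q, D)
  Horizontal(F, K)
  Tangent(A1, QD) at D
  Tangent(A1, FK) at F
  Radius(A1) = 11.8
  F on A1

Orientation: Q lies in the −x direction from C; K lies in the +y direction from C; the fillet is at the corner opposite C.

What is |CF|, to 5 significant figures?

62.308

C is at the origin; CQ is horizontal with |CQ| = 56.7 and Q on the −x side, so Q = (-56.700, 0.0000). C and K share the same x with |CK| = 43.2 and K on the +y side, so K = (0.0000, 43.200). The virtual corner opposite C is at (-56.700, 43.200). Tangency of A1 to QD means the radius WD is perpendicular to QD and since A1 is tangent to FK there, WF ⟂ FK, with radius 11.8, so the center W sits 11.8 in from both sides at W = (-44.900, 31.400). That places the tangent points at D = (-56.700, 31.400) on QD and F = (-44.900, 43.200) on FK. Then |CF| = |F − C| = 62.308.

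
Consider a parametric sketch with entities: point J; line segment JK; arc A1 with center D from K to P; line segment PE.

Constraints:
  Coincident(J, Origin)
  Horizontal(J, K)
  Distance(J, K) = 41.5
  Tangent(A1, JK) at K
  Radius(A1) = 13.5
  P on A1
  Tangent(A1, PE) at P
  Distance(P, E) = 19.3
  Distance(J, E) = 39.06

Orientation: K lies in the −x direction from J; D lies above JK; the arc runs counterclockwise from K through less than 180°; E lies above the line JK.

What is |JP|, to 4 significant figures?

30.33

Checks: |DP| = 13.50 ✓; ∠(DP, PE) = 90.00° ✓; |PE| = 19.30 ✓; |JE| = 39.06 ✓.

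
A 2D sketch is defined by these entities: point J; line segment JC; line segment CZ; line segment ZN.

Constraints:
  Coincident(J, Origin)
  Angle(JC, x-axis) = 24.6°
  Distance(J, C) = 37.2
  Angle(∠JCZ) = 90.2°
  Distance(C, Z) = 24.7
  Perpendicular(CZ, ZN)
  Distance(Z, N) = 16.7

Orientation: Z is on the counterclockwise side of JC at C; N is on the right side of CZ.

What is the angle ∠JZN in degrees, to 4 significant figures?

146.3°

J is at the origin; JC runs at 24.6° with length 37.2, so C = 37.2·(cos 24.6°, sin 24.6°) = (33.82, 15.49). ∠JCZ = 90.2°, so CZ runs at 24.6° + (180° − 90.2°) = 114.4° from the x-axis; with |CZ| = 24.7, Z = C + 24.7·(cos 114.4°, sin 114.4°) = (23.62, 37.98). CZ ⟂ ZN; with |ZN| = 16.7 on the right of CZ, N = Z + 16.7·(0.9107, 0.4131) = (38.83, 44.88). Then cos ∠JZN = ZJ·ZN / (|ZJ||ZN|), giving 146.3°.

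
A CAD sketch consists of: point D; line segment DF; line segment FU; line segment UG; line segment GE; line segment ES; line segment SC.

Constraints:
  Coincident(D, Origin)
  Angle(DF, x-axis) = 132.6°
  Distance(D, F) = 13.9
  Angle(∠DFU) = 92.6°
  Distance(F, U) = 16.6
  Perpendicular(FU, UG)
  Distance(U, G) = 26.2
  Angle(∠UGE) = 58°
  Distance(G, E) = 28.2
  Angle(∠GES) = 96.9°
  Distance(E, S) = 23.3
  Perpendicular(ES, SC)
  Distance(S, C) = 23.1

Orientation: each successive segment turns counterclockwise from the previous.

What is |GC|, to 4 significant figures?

27.13

D is at the origin; DF runs at 132.6° with length 13.9, so F = (-9.409, 10.23). ∠DFU = 92.6° gives FU at -140.0° from the x-axis; with |FU| = 16.6, U = (-22.12, -0.4385). FU ⟂ UG, so UG runs at -50.00°; with |UG| = 26.2, G = (-5.284, -20.51). ∠UGE = 58.0° gives GE at 72.00° from the x-axis; with |GE| = 28.2, E = (3.430, 6.311). ∠GES = 96.9° gives ES at 155.1° from the x-axis; with |ES| = 23.3, S = (-17.70, 16.12). The perpendicularity gives SC at right angles to ES, so SC runs at -114.9°; with |SC| = 23.1, C = (-27.43, -4.832). Then |GC| = |C − G| = 27.13.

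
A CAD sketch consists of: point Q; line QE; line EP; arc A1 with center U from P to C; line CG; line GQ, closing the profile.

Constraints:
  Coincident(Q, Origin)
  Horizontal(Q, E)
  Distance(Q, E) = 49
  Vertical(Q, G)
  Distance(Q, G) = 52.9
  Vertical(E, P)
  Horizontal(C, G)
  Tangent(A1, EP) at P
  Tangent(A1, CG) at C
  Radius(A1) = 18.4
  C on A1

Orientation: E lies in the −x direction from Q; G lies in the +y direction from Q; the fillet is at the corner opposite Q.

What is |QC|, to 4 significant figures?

61.11

The virtual corner opposite Q is at (-49.00, 52.90). The tangent condition forces UP to be normal to EP and tangency of A1 to CG means the radius UC is perpendicular to CG, with radius 18.4, so the center U sits 18.4 in from both sides at U = (-30.60, 34.50). That places the tangent points at P = (-49.00, 34.50) on EP and C = (-30.60, 52.90) on CG. Then |QC| = |C − Q| = 61.11.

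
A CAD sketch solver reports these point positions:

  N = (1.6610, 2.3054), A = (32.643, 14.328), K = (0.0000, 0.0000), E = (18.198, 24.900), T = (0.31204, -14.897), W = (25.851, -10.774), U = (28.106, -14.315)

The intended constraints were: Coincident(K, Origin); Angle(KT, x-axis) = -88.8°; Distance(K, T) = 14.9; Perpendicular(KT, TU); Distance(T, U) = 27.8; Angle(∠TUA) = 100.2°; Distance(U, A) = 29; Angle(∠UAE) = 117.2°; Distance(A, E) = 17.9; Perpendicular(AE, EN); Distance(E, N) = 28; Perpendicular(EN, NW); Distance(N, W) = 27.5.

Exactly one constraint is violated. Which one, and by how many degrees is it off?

Perpendicular(EN, NW) — off by 7.80°.

K = (0.00, 0.00) ✓; KT at -88.80° ✓; |KT| = 14.90 ✓; ∠(KT, TU) = 90.00° ✓; |TU| = 27.80 ✓; ∠TUA = 100.2° ✓; |UA| = 29.00 ✓; ∠UAE = 117.2° ✓; |AE| = 17.90 ✓; ∠(AE, EN) = 90.00° ✓; |EN| = 28.00 ✓; ∠(EN, NW) = 97.80° ✗; |NW| = 27.50 ✓.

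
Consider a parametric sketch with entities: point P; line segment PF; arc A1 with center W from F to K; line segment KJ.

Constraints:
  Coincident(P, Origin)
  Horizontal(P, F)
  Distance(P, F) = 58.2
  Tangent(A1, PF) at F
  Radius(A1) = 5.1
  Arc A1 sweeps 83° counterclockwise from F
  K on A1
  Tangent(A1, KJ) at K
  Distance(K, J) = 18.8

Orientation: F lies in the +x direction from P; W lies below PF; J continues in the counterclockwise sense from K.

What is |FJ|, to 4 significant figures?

24.28

P is at the origin; PF is horizontal with |PF| = 58.2 and F on the +x side, so F = (58.20, 0.000). Since A1 is tangent to PF there, WF ⟂ PF, so W = F + (0, -5.1) = (58.20, -5.100). On A1, F sits at bearing 90° from W; an 83° counterclockwise sweep puts K at bearing 173°, so K = W + 5.1·(cos 173°, sin 173°) = (53.14, -4.478). Tangency of A1 to KJ means the radius WK is perpendicular to KJ, so KJ runs along (−sin 173°, cos 173°); with |KJ| = 18.8, J = (50.85, -23.14). Then |FJ| = |J − F| = 24.28.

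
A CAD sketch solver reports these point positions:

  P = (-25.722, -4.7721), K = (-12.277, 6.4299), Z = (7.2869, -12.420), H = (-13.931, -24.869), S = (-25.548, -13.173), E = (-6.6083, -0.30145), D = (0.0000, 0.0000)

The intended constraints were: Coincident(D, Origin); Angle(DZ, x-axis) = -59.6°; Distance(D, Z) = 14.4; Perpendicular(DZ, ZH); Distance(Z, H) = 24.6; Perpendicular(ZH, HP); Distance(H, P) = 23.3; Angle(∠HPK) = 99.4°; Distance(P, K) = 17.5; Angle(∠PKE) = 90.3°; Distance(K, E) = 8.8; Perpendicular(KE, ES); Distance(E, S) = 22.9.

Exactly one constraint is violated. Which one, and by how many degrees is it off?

Perpendicular(KE, ES) — off by 5.90°.

D = (0.00, 0.00) ✓; DZ at -59.60° ✓; |DZ| = 14.40 ✓; ∠(DZ, ZH) = 90.00° ✓; |ZH| = 24.60 ✓; ∠(ZH, HP) = 90.00° ✓; |HP| = 23.30 ✓; ∠HPK = 99.40° ✓; |PK| = 17.50 ✓; ∠PKE = 90.30° ✓; |KE| = 8.800 ✓; ∠(KE, ES) = 95.90° ✗; |ES| = 22.90 ✓.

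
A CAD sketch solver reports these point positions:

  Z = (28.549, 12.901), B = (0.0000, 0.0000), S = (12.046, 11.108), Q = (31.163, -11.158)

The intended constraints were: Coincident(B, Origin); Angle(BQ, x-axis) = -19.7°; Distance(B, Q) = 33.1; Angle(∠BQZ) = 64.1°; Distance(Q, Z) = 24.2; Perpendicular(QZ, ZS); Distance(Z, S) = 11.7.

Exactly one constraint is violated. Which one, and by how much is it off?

Distance(Z, S) = 11.7 — off by 4.90.

B = (0.00, 0.00) ✓; BQ at -19.70° ✓; |BQ| = 33.10 ✓; ∠BQZ = 64.10° ✓; |QZ| = 24.20 ✓; ∠(QZ, ZS) = 90.00° ✓; |ZS| = 16.60 ✗.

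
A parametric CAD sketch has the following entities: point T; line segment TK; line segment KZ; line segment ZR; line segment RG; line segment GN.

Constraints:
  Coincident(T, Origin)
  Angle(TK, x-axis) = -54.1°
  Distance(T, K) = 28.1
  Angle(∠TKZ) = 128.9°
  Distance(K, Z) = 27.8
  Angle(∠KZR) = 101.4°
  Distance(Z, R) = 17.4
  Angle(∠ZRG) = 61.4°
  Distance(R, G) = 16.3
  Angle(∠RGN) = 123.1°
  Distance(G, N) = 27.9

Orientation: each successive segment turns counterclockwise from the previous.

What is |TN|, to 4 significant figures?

44.59

T is at the origin; TK runs at -54.1° with length 28.1, so K = (16.48, -22.76). ∠TKZ = 128.9° gives KZ at -3.000° from the x-axis; with |KZ| = 27.8, Z = (44.24, -24.22). ∠KZR = 101.4° gives ZR at 75.60° from the x-axis; with |ZR| = 17.4, R = (48.57, -7.364). ∠ZRG = 61.4° gives RG at -165.8° from the x-axis; with |RG| = 16.3, G = (32.76, -11.36). ∠RGN = 123.1° gives GN at -108.9° from the x-axis; with |GN| = 27.9, N = (23.73, -37.76). Then |TN| = |N − T| = 44.59.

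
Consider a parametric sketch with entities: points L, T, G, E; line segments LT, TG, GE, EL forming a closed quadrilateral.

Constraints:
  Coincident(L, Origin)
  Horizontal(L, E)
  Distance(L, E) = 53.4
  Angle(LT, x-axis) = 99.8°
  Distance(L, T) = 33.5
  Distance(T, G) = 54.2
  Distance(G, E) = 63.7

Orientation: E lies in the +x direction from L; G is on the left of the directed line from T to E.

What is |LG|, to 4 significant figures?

73.96

Checks: |TG| = 54.20 ✓; |GE| = 63.70 ✓.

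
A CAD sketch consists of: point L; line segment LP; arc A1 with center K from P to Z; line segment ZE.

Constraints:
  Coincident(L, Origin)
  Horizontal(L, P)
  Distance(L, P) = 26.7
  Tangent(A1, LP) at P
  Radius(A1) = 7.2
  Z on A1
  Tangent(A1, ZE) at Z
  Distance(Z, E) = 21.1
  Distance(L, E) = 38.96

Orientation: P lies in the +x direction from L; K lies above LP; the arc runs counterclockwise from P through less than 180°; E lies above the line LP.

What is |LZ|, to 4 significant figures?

34.81

L is at the origin; L and P share the same y with |LP| = 26.7 and P on the +x side, so P = (26.70, 0.000). Tangency of A1 to LP means the radius KP is perpendicular to LP, so K = P + (0, 7.2) = (26.70, 7.200). Since KZ ⟂ ZE (tangency), |KE| = √(7.2² + 21.1²) = 22.29 regardless of where Z sits on A1. So E lies on both circle(L, 38.96) and circle(K, 22.29); the above-LP intersection is E = (25.49, 29.46). Z is the foot of the tangent from E: Z = (33.38, 9.891).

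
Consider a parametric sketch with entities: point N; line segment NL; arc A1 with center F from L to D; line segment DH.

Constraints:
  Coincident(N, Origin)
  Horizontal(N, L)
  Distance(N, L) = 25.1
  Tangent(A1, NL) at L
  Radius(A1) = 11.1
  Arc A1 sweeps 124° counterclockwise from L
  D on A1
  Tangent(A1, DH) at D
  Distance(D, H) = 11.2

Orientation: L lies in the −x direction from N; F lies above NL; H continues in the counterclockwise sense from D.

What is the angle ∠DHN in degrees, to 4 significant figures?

5.806°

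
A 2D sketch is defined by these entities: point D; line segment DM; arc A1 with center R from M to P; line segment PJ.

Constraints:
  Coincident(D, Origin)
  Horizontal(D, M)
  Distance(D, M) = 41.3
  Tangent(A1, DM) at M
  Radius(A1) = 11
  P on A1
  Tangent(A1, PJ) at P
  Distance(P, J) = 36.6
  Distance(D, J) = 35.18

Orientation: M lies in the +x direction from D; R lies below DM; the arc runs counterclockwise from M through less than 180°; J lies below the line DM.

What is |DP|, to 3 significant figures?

32.8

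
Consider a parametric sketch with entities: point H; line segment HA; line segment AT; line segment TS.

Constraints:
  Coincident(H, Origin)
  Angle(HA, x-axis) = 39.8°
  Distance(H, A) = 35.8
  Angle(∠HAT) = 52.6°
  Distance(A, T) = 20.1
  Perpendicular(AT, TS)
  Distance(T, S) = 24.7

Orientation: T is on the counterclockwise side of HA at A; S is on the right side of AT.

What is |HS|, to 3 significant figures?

53.2

∠HAT = 52.6°, so AT runs at 39.8° + (180° − 52.6°) = 167° from the x-axis; with |AT| = 20.1, T = A + 20.1·(cos 167°, sin 167°) = (7.90, 27.4). AT ⟂ TS; with |TS| = 24.7 on the right of AT, S = T + 24.7·(0.222, 0.975) = (13.4, 51.5). Then |HS| = |S − H| = 53.2.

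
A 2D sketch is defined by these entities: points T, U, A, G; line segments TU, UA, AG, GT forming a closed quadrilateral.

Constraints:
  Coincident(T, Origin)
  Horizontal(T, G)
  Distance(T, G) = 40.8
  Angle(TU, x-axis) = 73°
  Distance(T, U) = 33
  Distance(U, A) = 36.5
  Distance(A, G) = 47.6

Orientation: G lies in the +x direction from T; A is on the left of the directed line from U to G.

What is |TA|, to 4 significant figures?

63.76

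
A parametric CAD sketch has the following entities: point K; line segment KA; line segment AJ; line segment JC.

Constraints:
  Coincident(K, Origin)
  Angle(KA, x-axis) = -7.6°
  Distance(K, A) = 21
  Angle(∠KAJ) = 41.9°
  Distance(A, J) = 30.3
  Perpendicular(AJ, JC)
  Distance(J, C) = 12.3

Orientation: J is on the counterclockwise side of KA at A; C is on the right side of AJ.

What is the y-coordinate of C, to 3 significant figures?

28.3

∠KAJ = 41.9°, so AJ runs at -7.6° + (180° − 41.9°) = 130° from the x-axis; with |AJ| = 30.3, J = A + 30.3·(cos 130°, sin 130°) = (1.14, 20.3). AJ is perpendicular to JC; with |JC| = 12.3 on the right of AJ, C = J + 12.3·(0.760, 0.649) = (10.5, 28.3). So C.y = 28.3.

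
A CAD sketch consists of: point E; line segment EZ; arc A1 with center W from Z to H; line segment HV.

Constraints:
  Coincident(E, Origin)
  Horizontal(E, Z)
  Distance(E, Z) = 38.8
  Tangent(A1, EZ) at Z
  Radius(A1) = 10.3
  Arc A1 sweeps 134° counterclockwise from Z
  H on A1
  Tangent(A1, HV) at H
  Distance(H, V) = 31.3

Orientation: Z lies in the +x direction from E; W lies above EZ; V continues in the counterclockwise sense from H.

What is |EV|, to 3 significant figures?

46.9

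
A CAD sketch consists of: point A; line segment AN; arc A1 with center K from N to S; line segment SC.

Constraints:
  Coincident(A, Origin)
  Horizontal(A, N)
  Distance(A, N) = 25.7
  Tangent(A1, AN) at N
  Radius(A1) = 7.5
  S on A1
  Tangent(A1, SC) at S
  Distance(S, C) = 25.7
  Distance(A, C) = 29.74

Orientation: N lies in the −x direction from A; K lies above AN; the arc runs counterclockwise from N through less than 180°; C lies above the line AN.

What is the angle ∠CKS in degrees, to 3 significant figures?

73.7°

Checks: A = (0.00, 0.00) ✓; |KS| = 7.500 ✓; ∠(KS, SC) = 90.00° ✓; |SC| = 25.70 ✓; |AC| = 29.74 ✓.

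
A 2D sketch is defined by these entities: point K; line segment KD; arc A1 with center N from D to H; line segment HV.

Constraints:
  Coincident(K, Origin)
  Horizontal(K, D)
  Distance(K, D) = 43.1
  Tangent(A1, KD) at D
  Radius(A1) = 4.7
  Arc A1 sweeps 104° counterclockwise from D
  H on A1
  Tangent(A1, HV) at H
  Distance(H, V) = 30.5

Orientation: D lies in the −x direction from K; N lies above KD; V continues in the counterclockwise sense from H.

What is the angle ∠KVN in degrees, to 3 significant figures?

47.1°

K is at the origin; KD is horizontal with |KD| = 43.1 and D on the −x side, so D = (-43.1, 0.00). Since A1 is tangent to KD there, ND ⟂ KD, so N = D + (0, 4.7) = (-43.1, 4.70). On A1, D sits at bearing -90° from N; a 104° counterclockwise sweep puts H at bearing 14°, so H = N + 4.7·(cos 14°, sin 14°) = (-38.5, 5.84). Since A1 is tangent to HV there, NH ⟂ HV, so HV runs along (−sin 14°, cos 14°); with |HV| = 30.5, V = (-45.9, 35.4). Then cos ∠KVN = VK·VN / (|VK||VN|), giving 47.1°.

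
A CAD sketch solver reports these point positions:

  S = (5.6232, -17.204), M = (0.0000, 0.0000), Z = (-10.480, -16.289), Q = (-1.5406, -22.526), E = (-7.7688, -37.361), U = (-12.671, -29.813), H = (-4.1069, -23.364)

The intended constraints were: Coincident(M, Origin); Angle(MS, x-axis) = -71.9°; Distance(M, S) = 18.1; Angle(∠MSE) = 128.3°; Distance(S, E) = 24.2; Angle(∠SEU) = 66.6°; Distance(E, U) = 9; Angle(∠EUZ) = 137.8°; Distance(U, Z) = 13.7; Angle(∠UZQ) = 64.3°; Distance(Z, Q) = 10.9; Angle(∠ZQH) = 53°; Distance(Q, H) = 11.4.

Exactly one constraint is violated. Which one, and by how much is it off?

Distance(Q, H) = 11.4 — off by 8.70.

M = (0.00, 0.00) ✓; MS at -71.90° ✓; |MS| = 18.10 ✓; ∠MSE = 128.3° ✓; |SE| = 24.20 ✓; ∠SEU = 66.60° ✓; |EU| = 9.000 ✓; ∠EUZ = 137.8° ✓; |UZ| = 13.70 ✓; ∠UZQ = 64.30° ✓; |ZQ| = 10.90 ✓; ∠ZQH = 52.99° ✓; |QH| = 2.700 ✗.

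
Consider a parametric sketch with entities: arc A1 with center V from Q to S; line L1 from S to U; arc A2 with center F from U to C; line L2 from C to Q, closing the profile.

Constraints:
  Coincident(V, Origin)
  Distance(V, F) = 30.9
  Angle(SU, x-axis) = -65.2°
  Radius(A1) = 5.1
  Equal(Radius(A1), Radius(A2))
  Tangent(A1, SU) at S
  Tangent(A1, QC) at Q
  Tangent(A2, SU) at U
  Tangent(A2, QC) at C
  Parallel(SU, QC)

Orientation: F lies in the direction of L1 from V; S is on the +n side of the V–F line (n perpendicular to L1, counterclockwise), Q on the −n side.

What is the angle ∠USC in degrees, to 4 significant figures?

18.27°

The slot axis is L1's direction at -65.2°, so u = (cos -65.2°, sin -65.2°) = (0.4195, -0.9078) and n = (−sin -65.2°, cos -65.2°) = (0.9078, 0.4195). V is at the origin and F lies 30.9 along u from V, so F = 30.9·u = (12.96, -28.05). Tangency of A1 to both parallel lines with radius 5.1 puts S and Q at V ± 5.1·n: S = (4.630, 2.139), Q = (-4.630, -2.139). Equal radii place U and C the same way about F: U = F + 5.1·n = (17.59, -25.91), C = F − 5.1·n = (8.331, -30.19). Then cos ∠USC = SU·SC / (|SU||SC|), giving 18.27°.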